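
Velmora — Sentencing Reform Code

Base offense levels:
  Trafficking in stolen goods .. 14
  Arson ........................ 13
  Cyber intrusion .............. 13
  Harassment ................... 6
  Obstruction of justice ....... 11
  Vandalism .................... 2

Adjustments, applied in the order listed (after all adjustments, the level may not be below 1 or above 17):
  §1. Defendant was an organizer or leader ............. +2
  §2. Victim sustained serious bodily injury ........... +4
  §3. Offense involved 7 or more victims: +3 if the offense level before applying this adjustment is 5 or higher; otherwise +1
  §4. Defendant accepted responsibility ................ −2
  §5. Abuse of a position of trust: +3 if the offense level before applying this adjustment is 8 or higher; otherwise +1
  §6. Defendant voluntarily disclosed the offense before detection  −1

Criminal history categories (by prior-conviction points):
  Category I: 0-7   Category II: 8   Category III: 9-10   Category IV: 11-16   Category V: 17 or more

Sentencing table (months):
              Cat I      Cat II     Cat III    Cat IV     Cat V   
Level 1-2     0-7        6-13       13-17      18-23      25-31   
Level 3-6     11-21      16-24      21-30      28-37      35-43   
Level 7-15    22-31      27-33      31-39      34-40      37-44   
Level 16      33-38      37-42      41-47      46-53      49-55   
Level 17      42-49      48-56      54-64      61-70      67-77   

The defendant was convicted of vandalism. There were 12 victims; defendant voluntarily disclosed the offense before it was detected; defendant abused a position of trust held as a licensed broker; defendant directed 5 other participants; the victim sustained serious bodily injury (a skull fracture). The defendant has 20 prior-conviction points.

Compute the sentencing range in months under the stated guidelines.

37-44 months

Base offense level for vandalism: 2.
§1 applies: 2 + 2 = 4.
§2 applies: 4 + 4 = 8.
§3 applies (level before this adjustment is 8 ≥ 5, so +3): 8 + 3 = 11.
§5 applies (level before this adjustment is 11 ≥ 8, so +3): 11 + 3 = 14.
§6 applies: 14 − 1 = 13.
Final offense level: 13.
Criminal history: 20 prior points → Category V (17+).
Level 13 falls in the 7-15 band.
Grid: Level 7-15 × Category V = 37-44 months.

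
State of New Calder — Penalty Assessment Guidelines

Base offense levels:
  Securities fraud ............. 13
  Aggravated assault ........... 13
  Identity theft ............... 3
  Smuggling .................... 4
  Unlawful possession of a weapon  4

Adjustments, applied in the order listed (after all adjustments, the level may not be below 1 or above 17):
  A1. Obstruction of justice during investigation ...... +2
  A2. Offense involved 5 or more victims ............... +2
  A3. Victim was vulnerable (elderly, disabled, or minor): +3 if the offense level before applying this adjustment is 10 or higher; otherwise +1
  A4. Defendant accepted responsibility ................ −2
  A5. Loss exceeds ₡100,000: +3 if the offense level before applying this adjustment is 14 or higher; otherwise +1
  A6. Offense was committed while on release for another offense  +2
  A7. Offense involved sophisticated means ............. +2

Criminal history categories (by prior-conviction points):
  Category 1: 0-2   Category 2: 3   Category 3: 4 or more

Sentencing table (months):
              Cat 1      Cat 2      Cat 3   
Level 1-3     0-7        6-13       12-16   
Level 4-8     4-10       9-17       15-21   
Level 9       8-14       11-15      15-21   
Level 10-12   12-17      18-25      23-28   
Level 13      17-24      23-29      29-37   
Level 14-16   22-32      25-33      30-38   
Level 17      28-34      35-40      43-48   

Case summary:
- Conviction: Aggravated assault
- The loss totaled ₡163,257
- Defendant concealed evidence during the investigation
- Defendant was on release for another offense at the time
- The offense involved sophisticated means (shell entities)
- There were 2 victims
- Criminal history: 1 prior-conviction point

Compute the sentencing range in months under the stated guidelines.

Base offense level for aggravated assault: 13.
A1 applies: 13 + 2 = 15.
A2 does not apply.
A5 applies (level before this adjustment is 15 ≥ 14, so +3): 15 + 3 = 18.
A6 applies: 18 + 2 = 20.
A7 applies: 20 + 2 = 22.
Level 22 exceeds the maximum of 17; capped at 17.
Final offense level: 17.
Criminal history: 1 prior point → Category 1 (0-2).
Level 17 falls in the 17 band.
Grid: Level 17 × Category 1 = 28-34 months.

28-34 months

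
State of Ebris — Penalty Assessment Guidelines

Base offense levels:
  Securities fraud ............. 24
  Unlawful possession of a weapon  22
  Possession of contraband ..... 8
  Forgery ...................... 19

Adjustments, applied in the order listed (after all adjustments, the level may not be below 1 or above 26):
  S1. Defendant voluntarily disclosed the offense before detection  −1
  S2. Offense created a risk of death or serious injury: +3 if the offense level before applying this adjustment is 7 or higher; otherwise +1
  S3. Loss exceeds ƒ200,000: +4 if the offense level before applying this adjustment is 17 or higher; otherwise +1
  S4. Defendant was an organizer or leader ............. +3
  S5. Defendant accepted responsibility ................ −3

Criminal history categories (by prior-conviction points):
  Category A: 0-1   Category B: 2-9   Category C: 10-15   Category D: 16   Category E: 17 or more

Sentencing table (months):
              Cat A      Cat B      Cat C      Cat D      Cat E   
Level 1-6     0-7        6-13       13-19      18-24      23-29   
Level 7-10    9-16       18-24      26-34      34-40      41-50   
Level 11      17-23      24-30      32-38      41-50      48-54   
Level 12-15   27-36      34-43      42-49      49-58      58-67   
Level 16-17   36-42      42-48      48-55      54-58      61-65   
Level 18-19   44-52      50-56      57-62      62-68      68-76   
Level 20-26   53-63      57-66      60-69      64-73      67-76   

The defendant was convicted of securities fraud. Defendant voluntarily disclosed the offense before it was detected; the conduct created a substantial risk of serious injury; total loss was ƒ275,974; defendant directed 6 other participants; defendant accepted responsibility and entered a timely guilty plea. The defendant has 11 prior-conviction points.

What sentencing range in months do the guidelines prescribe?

60-69 months

Base offense level for securities fraud: 24.
S1 applies: 24 − 1 = 23.
S2 applies (level before this adjustment is 23 ≥ 7, so +3): 23 + 3 = 26.
S3 applies (level before this adjustment is 26 ≥ 17, so +4): 26 + 4 = 30.
S4 applies: 30 + 3 = 33.
S5 applies: 33 − 3 = 30.
Level 30 exceeds the maximum of 26; capped at 26.
Final offense level: 26.
Criminal history: 11 prior points → Category C (10-15).
Level 26 falls in the 20-26 band.
Grid: Level 20-26 × Category C = 60-69 months.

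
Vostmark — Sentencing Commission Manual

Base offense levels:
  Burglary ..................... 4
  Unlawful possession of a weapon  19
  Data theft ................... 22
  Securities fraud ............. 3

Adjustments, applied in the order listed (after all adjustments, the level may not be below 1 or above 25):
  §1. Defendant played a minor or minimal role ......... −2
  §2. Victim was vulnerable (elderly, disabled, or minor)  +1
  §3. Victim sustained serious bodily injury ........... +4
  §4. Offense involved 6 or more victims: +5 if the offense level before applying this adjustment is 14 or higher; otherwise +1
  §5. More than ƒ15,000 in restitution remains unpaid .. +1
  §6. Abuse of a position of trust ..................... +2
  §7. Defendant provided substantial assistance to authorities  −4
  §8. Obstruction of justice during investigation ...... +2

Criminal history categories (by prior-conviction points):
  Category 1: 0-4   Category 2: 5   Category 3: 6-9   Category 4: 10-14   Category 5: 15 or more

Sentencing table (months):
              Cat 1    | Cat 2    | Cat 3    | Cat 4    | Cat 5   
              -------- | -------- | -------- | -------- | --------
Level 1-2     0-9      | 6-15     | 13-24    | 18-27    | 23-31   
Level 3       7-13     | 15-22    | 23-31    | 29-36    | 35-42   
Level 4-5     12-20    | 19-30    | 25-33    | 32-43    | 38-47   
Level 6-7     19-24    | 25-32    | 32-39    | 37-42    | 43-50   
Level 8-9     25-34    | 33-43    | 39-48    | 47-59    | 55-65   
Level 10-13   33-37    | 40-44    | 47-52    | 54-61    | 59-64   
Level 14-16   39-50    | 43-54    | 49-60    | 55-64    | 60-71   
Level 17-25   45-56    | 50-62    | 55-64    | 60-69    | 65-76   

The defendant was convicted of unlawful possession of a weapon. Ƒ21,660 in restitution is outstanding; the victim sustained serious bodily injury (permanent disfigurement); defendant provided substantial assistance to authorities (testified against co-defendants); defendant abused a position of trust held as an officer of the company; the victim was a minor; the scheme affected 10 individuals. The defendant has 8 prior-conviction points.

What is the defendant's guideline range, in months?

Base offense level for unlawful possession of a weapon: 19.
§1 does not apply.
§2 applies: 19 + 1 = 20.
§3 applies: 20 + 4 = 24.
§4 applies (level before this adjustment is 24 ≥ 14, so +5): 24 + 5 = 29.
§5 applies: 29 + 1 = 30.
§6 applies: 30 + 2 = 32.
§7 applies: 32 − 4 = 28.
§8 does not apply.
Level 28 exceeds the maximum of 25; capped at 25.
Final offense level: 25.
Criminal history: 8 prior points → Category 3 (6-9).
Level 25 falls in the 17-25 band.
Grid: Level 17-25 × Category 3 = 55-64 months.

55-64 months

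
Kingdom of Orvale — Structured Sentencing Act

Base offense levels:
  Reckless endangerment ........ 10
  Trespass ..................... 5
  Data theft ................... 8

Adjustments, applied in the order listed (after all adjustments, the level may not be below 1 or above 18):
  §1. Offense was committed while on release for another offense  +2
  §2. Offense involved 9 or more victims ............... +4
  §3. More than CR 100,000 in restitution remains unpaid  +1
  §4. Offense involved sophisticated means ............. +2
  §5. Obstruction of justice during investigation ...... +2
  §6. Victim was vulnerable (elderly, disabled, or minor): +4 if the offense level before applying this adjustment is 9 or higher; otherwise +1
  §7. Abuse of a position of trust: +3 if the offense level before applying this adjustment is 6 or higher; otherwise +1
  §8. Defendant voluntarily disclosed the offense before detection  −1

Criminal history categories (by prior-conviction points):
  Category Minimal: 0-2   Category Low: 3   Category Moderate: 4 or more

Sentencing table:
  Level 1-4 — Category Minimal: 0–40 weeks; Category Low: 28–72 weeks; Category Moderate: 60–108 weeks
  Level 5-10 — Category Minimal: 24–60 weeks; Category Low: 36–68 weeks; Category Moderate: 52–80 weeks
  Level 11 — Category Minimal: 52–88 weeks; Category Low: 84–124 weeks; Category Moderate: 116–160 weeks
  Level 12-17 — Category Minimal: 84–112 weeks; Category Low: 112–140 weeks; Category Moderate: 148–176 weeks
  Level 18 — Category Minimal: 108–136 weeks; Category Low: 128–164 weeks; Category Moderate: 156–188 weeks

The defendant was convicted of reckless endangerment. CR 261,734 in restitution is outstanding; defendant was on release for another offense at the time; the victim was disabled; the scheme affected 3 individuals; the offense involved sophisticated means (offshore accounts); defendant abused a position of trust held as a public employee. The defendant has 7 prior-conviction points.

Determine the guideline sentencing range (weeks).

156-188 weeks

Base offense level for reckless endangerment: 10.
§1 applies: 10 + 2 = 12.
§2 does not apply.
§3 applies: 12 + 1 = 13.
§4 applies: 13 + 2 = 15.
§5 does not apply.
§6 applies (level before this adjustment is 15 ≥ 9, so +4): 15 + 4 = 19.
§7 applies (level before this adjustment is 19 ≥ 6, so +3): 19 + 3 = 22.
Level 22 exceeds the maximum of 18; capped at 18.
Final offense level: 18.
Criminal history: 7 prior points → Category Moderate (4+).
Level 18 falls in the 18 band.
Grid: Level 18 × Category Moderate = 156-188 weeks.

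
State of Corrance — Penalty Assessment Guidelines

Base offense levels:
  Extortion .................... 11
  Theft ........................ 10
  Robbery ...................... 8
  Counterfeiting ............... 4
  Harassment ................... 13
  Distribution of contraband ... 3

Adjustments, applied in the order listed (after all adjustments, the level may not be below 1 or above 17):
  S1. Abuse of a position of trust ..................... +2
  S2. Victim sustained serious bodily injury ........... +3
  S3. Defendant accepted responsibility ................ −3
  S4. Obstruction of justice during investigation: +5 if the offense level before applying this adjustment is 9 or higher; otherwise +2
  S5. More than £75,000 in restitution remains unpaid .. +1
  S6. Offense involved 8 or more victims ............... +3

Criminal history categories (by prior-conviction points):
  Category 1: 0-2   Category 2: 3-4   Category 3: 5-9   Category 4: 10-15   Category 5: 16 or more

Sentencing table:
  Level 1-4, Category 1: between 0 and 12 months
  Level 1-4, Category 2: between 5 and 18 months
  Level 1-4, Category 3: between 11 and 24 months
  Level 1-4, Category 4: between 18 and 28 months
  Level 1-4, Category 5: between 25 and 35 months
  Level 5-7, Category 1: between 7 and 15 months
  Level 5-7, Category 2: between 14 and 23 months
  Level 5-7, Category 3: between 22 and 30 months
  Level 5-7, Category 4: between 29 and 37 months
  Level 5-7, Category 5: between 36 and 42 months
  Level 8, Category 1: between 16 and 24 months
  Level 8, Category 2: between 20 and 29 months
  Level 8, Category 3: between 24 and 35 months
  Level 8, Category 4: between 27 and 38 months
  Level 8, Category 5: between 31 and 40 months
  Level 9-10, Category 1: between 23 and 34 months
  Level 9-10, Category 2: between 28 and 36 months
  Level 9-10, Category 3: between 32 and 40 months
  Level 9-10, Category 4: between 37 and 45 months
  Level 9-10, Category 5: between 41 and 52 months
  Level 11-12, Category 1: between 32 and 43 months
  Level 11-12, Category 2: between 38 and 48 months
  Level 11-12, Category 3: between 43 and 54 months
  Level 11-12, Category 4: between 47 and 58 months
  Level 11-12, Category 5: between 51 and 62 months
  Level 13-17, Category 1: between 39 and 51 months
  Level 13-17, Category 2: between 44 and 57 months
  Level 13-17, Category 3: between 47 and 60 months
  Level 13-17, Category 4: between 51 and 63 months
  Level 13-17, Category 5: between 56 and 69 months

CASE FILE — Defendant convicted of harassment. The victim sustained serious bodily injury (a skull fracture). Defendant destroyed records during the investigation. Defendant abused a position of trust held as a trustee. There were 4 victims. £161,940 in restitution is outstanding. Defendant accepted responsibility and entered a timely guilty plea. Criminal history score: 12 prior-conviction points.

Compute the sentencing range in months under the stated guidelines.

51-63 months

Base offense level for harassment: 13.
S1 applies: 13 + 2 = 15.
S2 applies: 15 + 3 = 18.
S3 applies: 18 − 3 = 15.
S4 applies (level before this adjustment is 15 ≥ 9, so +5): 15 + 5 = 20.
S5 applies: 20 + 1 = 21.
S6 does not apply.
Level 21 exceeds the maximum of 17; capped at 17.
Final offense level: 17.
Criminal history: 12 prior points → Category 4 (10-15).
Level 17 falls in the 13-17 band.
Grid: Level 13-17 × Category 4 = 51-63 months.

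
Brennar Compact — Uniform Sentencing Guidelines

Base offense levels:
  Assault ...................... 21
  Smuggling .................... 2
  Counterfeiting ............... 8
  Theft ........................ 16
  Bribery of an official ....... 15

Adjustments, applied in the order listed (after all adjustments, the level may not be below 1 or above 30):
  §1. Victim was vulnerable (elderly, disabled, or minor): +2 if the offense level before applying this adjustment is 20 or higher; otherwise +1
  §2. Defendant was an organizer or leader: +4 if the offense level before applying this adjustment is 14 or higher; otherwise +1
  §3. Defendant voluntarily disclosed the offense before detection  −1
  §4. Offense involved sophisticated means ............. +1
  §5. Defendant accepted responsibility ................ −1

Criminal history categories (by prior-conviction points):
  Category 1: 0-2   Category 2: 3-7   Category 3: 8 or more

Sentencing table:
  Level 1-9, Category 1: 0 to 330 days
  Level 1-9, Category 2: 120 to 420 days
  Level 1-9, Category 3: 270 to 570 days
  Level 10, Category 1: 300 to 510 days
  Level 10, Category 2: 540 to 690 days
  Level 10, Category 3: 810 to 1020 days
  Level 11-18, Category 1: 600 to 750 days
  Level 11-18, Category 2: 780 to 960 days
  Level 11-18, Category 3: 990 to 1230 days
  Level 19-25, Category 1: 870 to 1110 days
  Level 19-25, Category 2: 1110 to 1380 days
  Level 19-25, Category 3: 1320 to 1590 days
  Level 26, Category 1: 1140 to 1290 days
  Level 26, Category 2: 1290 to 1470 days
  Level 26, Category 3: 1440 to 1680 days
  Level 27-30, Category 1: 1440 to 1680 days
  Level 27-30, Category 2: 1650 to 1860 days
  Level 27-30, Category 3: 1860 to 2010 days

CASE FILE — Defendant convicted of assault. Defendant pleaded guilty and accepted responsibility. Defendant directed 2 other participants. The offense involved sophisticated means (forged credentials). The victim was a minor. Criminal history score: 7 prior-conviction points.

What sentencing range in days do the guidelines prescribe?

1650-1860 days

Base offense level for assault: 21.
§1 applies (level before this adjustment is 21 ≥ 20, so +2): 21 + 2 = 23.
§2 applies (level before this adjustment is 23 ≥ 14, so +4): 23 + 4 = 27.
§4 applies: 27 + 1 = 28.
§5 applies: 28 − 1 = 27.
Final offense level: 27.
Criminal history: 7 prior points → Category 2 (3-7).
Level 27 falls in the 27-30 band.
Grid: Level 27-30 × Category 2 = 1650-1860 days.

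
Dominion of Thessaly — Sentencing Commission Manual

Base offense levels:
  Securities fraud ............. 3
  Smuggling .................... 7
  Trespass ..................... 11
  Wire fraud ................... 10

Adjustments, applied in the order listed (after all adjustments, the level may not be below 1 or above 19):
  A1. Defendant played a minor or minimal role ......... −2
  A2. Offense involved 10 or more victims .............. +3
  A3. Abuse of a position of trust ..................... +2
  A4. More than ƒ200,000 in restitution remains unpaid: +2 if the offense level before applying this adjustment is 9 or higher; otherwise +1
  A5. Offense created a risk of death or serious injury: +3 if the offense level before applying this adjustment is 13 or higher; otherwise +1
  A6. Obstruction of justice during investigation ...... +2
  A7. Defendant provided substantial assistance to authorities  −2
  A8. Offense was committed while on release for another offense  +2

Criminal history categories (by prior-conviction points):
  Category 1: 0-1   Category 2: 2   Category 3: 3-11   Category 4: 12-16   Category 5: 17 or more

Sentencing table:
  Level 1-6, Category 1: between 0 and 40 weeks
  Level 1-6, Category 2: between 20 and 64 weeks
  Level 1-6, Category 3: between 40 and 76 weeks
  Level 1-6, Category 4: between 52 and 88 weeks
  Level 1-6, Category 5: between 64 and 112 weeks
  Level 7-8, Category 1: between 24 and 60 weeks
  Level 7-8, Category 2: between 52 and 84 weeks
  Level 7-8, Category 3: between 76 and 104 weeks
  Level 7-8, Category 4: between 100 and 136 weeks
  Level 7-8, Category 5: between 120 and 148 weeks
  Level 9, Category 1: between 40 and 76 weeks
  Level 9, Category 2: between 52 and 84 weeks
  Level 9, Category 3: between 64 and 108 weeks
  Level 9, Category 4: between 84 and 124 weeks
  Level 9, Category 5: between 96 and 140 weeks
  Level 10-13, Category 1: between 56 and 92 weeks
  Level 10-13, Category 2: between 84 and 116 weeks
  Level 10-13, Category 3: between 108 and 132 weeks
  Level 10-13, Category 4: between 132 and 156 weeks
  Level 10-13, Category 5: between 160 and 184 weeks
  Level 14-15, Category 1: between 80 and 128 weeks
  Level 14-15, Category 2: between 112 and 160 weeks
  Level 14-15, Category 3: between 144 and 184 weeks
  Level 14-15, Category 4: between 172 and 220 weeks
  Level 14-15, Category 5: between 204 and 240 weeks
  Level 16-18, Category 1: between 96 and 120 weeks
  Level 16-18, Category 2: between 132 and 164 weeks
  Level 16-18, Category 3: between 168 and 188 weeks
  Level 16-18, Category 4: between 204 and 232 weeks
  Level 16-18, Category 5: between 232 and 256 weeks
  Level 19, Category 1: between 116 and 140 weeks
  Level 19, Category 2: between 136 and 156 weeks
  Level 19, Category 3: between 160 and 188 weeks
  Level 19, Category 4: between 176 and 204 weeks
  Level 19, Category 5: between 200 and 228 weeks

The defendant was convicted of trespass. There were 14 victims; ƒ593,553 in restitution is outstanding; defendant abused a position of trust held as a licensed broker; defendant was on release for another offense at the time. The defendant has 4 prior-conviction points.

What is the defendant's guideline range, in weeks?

Base offense level for trespass: 11.
A2 applies: 11 + 3 = 14.
A3 applies: 14 + 2 = 16.
A4 applies (level before this adjustment is 16 ≥ 9, so +2): 16 + 2 = 18.
A8 applies: 18 + 2 = 20.
Level 20 exceeds the maximum of 19; capped at 19.
Final offense level: 19.
Criminal history: 4 prior points → Category 3 (3-11).
Level 19 falls in the 19 band.
Grid: Level 19 × Category 3 = 160-188 weeks.

160-188 weeks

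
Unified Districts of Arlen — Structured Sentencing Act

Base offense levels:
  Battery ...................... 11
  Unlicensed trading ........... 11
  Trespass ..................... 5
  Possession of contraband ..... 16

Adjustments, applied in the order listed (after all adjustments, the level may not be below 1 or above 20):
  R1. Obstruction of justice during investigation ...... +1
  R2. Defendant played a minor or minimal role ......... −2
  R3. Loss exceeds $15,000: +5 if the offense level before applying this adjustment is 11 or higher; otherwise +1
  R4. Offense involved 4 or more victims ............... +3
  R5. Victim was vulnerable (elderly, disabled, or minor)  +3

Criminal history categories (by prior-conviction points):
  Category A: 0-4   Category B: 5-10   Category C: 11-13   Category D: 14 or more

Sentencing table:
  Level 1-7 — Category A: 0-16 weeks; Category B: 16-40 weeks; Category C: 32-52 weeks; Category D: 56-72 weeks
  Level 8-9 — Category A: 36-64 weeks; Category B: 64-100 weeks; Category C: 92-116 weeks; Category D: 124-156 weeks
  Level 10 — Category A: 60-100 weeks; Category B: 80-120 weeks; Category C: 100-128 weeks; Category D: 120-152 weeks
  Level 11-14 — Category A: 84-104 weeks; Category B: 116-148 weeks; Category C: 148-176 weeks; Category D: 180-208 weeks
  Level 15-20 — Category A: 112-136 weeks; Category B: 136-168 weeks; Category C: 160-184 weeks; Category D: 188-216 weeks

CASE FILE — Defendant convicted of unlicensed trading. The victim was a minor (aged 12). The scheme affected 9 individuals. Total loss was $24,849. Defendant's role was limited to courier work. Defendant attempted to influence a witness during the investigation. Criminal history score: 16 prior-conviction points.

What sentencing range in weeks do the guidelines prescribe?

Base offense level for unlicensed trading: 11.
R1 applies: 11 + 1 = 12.
R2 applies: 12 − 2 = 10.
R3 applies (level before this adjustment is 10 < 11, so +1): 10 + 1 = 11.
R4 applies: 11 + 3 = 14.
R5 applies: 14 + 3 = 17.
Final offense level: 17.
Criminal history: 16 prior points → Category D (14+).
Level 17 falls in the 15-20 band.
Grid: Level 15-20 × Category D = 188-216 weeks.

188-216 weeks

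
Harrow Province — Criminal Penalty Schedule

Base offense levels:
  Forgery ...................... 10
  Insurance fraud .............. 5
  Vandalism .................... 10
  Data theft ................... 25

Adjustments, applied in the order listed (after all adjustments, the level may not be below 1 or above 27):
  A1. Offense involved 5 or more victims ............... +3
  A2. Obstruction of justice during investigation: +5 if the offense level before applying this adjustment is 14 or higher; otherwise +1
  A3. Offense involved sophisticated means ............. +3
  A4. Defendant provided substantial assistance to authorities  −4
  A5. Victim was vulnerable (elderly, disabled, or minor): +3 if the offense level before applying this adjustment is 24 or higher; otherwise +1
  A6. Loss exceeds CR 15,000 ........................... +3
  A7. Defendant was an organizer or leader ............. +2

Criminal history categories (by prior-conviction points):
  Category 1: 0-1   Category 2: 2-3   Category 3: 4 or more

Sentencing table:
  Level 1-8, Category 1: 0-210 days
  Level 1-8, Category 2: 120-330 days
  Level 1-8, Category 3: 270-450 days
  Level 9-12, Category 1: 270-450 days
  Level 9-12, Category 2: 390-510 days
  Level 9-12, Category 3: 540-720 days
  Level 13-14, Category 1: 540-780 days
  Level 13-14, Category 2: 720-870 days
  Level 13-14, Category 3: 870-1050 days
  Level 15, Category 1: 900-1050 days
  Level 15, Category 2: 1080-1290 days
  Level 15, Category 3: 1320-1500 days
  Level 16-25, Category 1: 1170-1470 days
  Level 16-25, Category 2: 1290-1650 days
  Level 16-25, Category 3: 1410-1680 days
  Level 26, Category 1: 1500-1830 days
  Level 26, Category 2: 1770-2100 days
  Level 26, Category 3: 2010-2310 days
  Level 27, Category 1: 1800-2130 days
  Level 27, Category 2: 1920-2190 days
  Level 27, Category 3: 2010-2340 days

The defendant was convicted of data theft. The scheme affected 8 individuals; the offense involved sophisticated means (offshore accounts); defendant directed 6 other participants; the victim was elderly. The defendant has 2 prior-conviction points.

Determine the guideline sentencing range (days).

1920-2190 days

Base offense level for data theft: 25.
A1 applies: 25 + 3 = 28.
A3 applies: 28 + 3 = 31.
A4 does not apply.
A5 applies (level before this adjustment is 31 ≥ 24, so +3): 31 + 3 = 34.
A6 does not apply.
A7 applies: 34 + 2 = 36.
Level 36 exceeds the maximum of 27; capped at 27.
Final offense level: 27.
Criminal history: 2 prior points → Category 2 (2-3).
Level 27 falls in the 27 band.
Grid: Level 27 × Category 2 = 1920-2190 days.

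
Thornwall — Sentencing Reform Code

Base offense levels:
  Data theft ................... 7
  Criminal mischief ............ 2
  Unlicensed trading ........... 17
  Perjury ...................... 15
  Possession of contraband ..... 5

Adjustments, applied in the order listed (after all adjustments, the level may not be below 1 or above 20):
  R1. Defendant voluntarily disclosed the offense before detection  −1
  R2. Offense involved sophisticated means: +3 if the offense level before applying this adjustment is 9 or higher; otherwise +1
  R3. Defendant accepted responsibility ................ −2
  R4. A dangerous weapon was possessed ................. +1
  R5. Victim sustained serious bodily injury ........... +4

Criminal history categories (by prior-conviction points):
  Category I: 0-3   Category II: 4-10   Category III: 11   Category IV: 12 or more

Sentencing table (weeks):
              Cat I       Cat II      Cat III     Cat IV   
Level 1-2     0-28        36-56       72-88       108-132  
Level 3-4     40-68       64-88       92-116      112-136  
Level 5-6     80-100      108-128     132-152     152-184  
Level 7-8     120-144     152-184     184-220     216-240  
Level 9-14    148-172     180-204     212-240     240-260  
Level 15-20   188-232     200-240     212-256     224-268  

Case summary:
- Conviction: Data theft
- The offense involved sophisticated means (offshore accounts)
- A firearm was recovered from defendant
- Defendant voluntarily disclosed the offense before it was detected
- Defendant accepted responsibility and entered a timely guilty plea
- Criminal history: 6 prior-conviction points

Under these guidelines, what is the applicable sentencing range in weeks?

108-128 weeks

Base offense level for data theft: 7.
R1 applies: 7 − 1 = 6.
R2 applies (level before this adjustment is 6 < 9, so +1): 6 + 1 = 7.
R3 applies: 7 − 2 = 5.
R4 applies: 5 + 1 = 6.
R5 does not apply.
Final offense level: 6.
Criminal history: 6 prior points → Category II (4-10).
Level 6 falls in the 5-6 band.
Grid: Level 5-6 × Category II = 108-128 weeks.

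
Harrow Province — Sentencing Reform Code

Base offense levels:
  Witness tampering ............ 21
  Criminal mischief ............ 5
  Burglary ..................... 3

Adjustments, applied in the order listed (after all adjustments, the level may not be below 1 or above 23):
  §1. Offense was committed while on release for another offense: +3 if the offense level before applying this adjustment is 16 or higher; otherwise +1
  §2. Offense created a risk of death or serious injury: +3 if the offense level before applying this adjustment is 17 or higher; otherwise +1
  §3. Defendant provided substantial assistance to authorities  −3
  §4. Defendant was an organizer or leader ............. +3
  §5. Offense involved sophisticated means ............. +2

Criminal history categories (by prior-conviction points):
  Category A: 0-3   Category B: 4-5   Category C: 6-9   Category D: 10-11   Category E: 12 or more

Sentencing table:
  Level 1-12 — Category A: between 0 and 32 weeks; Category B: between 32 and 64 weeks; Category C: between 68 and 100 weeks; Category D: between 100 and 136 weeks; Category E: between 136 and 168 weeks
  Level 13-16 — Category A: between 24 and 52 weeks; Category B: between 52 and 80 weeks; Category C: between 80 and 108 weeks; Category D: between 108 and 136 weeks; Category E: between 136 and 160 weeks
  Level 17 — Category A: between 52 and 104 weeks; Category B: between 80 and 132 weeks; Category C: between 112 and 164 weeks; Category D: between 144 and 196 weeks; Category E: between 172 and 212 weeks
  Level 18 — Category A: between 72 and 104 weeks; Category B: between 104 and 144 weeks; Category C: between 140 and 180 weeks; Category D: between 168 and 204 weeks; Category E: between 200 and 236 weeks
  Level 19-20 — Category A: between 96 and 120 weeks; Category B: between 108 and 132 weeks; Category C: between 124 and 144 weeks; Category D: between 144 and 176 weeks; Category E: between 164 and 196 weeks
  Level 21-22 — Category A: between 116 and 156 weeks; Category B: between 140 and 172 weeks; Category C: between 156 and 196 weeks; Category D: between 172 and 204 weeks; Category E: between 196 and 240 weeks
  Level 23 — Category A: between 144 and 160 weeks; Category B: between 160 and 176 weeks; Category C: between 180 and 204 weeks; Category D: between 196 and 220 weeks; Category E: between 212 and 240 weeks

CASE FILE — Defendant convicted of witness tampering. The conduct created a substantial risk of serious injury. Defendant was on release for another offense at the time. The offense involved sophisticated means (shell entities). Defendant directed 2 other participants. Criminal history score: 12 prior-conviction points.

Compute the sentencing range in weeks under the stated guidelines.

212-240 weeks

Base offense level for witness tampering: 21.
§1 applies (level before this adjustment is 21 ≥ 16, so +3): 21 + 3 = 24.
§2 applies (level before this adjustment is 24 ≥ 17, so +3): 24 + 3 = 27.
§4 applies: 27 + 3 = 30.
§5 applies: 30 + 2 = 32.
Level 32 exceeds the maximum of 23; capped at 23.
Final offense level: 23.
Criminal history: 12 prior points → Category E (12+).
Level 23 falls in the 23 band.
Grid: Level 23 × Category E = 212-240 weeks.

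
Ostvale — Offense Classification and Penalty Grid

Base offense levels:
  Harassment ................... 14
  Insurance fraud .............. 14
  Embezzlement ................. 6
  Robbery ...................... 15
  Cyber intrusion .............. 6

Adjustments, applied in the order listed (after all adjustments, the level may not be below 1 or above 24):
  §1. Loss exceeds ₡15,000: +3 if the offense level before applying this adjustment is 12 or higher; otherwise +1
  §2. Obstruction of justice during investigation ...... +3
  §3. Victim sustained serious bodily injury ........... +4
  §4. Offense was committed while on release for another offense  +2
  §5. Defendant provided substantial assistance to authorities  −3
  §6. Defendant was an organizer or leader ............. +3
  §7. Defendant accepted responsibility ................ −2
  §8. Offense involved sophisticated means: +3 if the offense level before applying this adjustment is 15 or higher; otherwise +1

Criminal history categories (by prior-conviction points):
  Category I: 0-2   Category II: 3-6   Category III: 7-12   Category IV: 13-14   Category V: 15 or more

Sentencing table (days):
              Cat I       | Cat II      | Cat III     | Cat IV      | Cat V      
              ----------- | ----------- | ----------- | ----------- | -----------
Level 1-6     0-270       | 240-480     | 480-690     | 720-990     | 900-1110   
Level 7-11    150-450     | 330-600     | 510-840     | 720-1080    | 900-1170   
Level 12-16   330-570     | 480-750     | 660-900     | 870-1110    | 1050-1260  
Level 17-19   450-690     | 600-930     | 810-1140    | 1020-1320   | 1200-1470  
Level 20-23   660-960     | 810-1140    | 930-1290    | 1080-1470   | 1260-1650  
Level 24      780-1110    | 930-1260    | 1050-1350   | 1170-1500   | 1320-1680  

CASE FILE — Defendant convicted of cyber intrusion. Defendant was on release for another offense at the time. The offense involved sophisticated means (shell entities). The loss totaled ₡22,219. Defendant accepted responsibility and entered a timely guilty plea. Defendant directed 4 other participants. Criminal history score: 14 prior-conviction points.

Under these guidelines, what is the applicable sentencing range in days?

720-1080 days

Base offense level for cyber intrusion: 6.
§1 applies (level before this adjustment is 6 < 12, so +1): 6 + 1 = 7.
§3 does not apply.
§4 applies: 7 + 2 = 9.
§6 applies: 9 + 3 = 12.
§7 applies: 12 − 2 = 10.
§8 applies (level before this adjustment is 10 < 15, so +1): 10 + 1 = 11.
Final offense level: 11.
Criminal history: 14 prior points → Category IV (13-14).
Level 11 falls in the 7-11 band.
Grid: Level 7-11 × Category IV = 720-1080 days.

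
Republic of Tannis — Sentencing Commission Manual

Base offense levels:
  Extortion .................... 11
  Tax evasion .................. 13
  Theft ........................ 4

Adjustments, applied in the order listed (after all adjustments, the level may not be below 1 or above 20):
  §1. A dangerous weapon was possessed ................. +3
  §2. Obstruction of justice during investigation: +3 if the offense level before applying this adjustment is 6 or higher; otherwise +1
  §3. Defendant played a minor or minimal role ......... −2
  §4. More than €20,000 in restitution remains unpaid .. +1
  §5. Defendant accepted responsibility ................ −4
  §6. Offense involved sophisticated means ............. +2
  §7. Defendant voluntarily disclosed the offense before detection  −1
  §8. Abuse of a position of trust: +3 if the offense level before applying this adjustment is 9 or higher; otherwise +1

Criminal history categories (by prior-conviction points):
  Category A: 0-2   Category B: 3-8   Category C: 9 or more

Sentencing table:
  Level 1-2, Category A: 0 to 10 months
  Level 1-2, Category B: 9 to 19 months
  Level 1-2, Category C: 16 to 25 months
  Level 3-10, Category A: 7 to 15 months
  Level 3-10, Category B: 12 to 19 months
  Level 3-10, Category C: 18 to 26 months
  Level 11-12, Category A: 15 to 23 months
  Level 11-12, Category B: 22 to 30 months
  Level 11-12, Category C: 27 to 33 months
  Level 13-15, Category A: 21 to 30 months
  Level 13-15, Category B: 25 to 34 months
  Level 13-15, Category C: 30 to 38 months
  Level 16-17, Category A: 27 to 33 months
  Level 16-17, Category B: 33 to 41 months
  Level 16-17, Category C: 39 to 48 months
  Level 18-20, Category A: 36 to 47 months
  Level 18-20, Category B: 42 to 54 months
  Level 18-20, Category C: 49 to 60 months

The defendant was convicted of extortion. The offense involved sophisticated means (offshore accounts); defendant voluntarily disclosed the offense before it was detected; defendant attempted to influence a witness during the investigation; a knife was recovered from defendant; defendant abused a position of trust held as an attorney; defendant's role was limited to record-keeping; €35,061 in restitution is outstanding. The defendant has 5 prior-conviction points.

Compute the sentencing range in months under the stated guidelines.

42-54 months

Base offense level for extortion: 11.
§1 applies: 11 + 3 = 14.
§2 applies (level before this adjustment is 14 ≥ 6, so +3): 14 + 3 = 17.
§3 applies: 17 − 2 = 15.
§4 applies: 15 + 1 = 16.
§5 does not apply.
§6 applies: 16 + 2 = 18.
§7 applies: 18 − 1 = 17.
§8 applies (level before this adjustment is 17 ≥ 9, so +3): 17 + 3 = 20.
Final offense level: 20.
Criminal history: 5 prior points → Category B (3-8).
Level 20 falls in the 18-20 band.
Grid: Level 18-20 × Category B = 42-54 months.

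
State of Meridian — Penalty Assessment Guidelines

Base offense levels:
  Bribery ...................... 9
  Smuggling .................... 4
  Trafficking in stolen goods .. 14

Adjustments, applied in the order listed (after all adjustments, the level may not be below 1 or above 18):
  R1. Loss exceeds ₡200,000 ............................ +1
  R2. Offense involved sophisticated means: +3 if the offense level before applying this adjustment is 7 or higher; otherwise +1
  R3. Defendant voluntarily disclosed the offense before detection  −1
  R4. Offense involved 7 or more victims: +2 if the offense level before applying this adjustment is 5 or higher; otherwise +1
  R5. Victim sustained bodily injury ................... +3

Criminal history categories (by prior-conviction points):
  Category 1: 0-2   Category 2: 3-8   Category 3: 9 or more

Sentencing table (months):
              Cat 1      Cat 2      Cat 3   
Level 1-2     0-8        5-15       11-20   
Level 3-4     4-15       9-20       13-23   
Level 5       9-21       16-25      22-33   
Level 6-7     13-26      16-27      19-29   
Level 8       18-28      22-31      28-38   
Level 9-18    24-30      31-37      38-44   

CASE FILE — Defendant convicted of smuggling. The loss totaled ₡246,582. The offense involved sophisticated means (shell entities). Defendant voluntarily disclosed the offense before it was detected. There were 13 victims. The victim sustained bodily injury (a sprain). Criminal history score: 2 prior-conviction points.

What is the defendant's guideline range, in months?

24-30 months

Base offense level for smuggling: 4.
R1 applies: 4 + 1 = 5.
R2 applies (level before this adjustment is 5 < 7, so +1): 5 + 1 = 6.
R3 applies: 6 − 1 = 5.
R4 applies (level before this adjustment is 5 ≥ 5, so +2): 5 + 2 = 7.
R5 applies: 7 + 3 = 10.
Final offense level: 10.
Criminal history: 2 prior points → Category 1 (0-2).
Level 10 falls in the 9-18 band.
Grid: Level 9-18 × Category 1 = 24-30 months.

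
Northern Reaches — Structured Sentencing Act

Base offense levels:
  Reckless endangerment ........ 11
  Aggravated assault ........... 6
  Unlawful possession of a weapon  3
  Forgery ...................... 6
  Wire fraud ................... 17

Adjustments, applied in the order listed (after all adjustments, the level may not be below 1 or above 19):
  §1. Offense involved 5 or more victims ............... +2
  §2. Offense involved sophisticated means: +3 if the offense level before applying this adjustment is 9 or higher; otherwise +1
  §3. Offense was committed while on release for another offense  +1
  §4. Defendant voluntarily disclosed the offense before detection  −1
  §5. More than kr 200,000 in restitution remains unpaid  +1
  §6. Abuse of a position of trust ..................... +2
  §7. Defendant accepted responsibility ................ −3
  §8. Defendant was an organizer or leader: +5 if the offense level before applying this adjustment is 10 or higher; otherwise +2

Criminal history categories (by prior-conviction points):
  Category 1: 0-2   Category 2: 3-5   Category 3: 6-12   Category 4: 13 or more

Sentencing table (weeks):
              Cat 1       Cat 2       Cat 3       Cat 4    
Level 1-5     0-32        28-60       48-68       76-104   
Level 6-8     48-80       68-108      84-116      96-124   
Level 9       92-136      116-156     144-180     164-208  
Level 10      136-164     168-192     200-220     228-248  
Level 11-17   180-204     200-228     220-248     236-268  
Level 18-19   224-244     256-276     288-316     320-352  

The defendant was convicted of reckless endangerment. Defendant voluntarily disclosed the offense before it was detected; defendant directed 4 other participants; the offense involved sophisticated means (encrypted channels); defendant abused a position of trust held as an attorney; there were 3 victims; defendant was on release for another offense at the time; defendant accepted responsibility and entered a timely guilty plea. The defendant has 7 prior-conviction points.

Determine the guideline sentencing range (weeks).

Base offense level for reckless endangerment: 11.
§2 applies (level before this adjustment is 11 ≥ 9, so +3): 11 + 3 = 14.
§3 applies: 14 + 1 = 15.
§4 applies: 15 − 1 = 14.
§5 does not apply.
§6 applies: 14 + 2 = 16.
§7 applies: 16 − 3 = 13.
§8 applies (level before this adjustment is 13 ≥ 10, so +5): 13 + 5 = 18.
Final offense level: 18.
Criminal history: 7 prior points → Category 3 (6-12).
Level 18 falls in the 18-19 band.
Grid: Level 18-19 × Category 3 = 288-316 weeks.

288-316 weeks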